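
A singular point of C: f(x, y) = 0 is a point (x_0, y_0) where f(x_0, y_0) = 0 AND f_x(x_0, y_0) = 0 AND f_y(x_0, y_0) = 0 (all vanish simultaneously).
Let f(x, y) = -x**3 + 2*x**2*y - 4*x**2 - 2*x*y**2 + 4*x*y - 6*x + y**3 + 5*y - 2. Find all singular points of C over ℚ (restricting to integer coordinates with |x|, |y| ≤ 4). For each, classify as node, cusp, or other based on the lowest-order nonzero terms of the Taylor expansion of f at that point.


Singular points: {(-2, -1)}; classification: cusp.

Compute partial derivatives:
  f_x = -3*x**2 + 4*x*y - 8*x - 2*y**2 + 4*y - 6.
  f_y = 2*x**2 - 4*x*y + 4*x + 3*y**2 + 5.
Scan x_0 ∈ {−4, ..., 4}. For each x_0, f_y(x_0, y) is a polynomial in y; find its integer roots y ∈ {−4, ..., 4}, then test f_x and f at those candidates.
  x = -4: f_y(-4, y) = 3*y**2 + 16*y + 21; vanishes at y ∈ {-3}. (-4, -3): f_x = -4 ≠ 0.
  x = -3: f_y(-3, y) = 3*y**2 + 12*y + 11; no integer root y with |y| ≤ 4.
  x = -2: f_y(-2, y) = 3*y**2 + 8*y + 5; vanishes at y ∈ {-1}. (-2, -1): f_x = 0, f = 0 — SINGULAR.
  x = -1: f_y(-1, y) = 3*y**2 + 4*y + 3; no integer root y with |y| ≤ 4.
  x = 0: f_y(0, y) = 3*y**2 + 5; no integer root y with |y| ≤ 4.
  x = 1: f_y(1, y) = 3*y**2 - 4*y + 11; no integer root y with |y| ≤ 4.
  x = 2: f_y(2, y) = 3*y**2 - 8*y + 21; no integer root y with |y| ≤ 4.
  x = 3: f_y(3, y) = 3*y**2 - 12*y + 35; no integer root y with |y| ≤ 4.
  x = 4: f_y(4, y) = 3*y**2 - 16*y + 53; no integer root y with |y| ≤ 4.
Only singular point on the grid: (-2, -1).
Classify: substitute x = -2 + u, y = -1 + v and expand: f = -u**3 + 2*u**2*v - 2*u*v**2 + v**3 + v**2.
No constant or linear terms (consistent with a singular point). Quadratic part: v**2. Cubic part: -u**3 + 2*u**2*v - 2*u*v**2 + v**3.
The quadratic part v**2 is a perfect square, so there is a single (double) tangent line v = 0, i.e. y = -1. Restricting the cubic part to that line (v = 0) leaves -u**3 ≠ 0, so f is not divisible by v and the branch is v² ≈ u**3 to lowest order — this is a cusp.
Classification: cusp.


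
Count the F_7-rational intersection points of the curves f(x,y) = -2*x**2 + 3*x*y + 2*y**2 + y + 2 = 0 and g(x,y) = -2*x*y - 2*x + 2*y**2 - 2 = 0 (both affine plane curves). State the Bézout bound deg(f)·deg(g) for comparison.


Common zeros: {(3, 4), (6, 0)}; count = 2; Bézout bound = 4.

deg(f) = 2, deg(g) = 2, so Bézout bound = 4.
Scan x ∈ F_7. For each x, list the y ∈ F_7 with f(x, y) ≡ 0 and those with g(x, y) ≡ 0 (mod 7); the common zeros in that column are the intersection.
  x = 0: f ≡ 0 at y ∈ ∅; g ≡ 0 at y ∈ {1, 6}; common: ∅.
  x = 1: f ≡ 0 at y ∈ {0, 5}; g ≡ 0 at y ∈ {2, 6}; common: ∅.
  x = 2: f ≡ 0 at y ∈ ∅; g ≡ 0 at y ∈ {3, 6}; common: ∅.
  x = 3: f ≡ 0 at y ∈ {4, 5}; g ≡ 0 at y ∈ {4, 6}; common: {4}.
  x = 4: f ≡ 0 at y ∈ ∅; g ≡ 0 at y ∈ {5, 6}; common: ∅.
  x = 5: f ≡ 0 at y ∈ ∅; g ≡ 0 at y ∈ {6}; common: ∅.
  x = 6: f ≡ 0 at y ∈ {0, 1}; g ≡ 0 at y ∈ {0, 6}; common: {0}.
Collecting: common zeros = {(3, 4), (6, 0)}, so the count is 2.
Comparison with the Bézout bound: 2 ≤ 4 = deg(f)·deg(g), as expected for curves with no common component (the affine F_7-count falls short of the bound because intersections may lie at infinity, over extension fields, or carry multiplicity).


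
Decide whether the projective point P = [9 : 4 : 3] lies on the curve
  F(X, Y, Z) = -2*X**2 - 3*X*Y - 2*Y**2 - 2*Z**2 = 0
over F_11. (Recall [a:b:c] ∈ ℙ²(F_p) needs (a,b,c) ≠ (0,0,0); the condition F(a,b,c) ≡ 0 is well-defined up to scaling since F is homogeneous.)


F(9,4,3) ≡ 10 (mod 11); P is NOT on the curve.

Evaluate F(9, 4, 3) term-by-term (mod 11).
  -2*X**2 ↦ -2·81·1·1 = -162
  -3*X*Y ↦ -3·9·4·1 = -108
  -2*Y**2 ↦ -2·1·16·1 = -32
  -2*Z**2 ↦ -2·1·1·9 = -18
Sum: F(9, 4, 3) = (-162) + (-108) + (-32) + (-18) = -320.
Reducing mod 11: -320 ≡ 10 (mod 11).
Since F(a, b, c) ≡ 10 ≠ 0 (mod 11), P does NOT lie on the curve.


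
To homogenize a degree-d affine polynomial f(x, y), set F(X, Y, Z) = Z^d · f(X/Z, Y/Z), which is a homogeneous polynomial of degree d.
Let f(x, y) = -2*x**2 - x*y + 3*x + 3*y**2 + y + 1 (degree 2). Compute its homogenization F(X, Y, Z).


F(X, Y, Z) = -2*X**2 - X*Y + 3*X*Z + 3*Y**2 + Y*Z + Z**2

deg(f) = 2.
Substitute x = X/Z, y = Y/Z into f, then multiply by Z^2.
  monomial -2·x^2·y^0 ↦ -2·X^2·Y^0·Z^0.
  monomial -1·x^1·y^1 ↦ -1·X^1·Y^1·Z^0.
  monomial 3·x^1·y^0 ↦ 3·X^1·Y^0·Z^1.
  monomial 3·x^0·y^2 ↦ 3·X^0·Y^2·Z^0.
  monomial 1·x^0·y^1 ↦ 1·X^0·Y^1·Z^1.
  monomial 1·x^0·y^0 ↦ 1·X^0·Y^0·Z^2.
Collecting: F(X, Y, Z) = -2*X**2 - X*Y + 3*X*Z + 3*Y**2 + Y*Z + Z**2.


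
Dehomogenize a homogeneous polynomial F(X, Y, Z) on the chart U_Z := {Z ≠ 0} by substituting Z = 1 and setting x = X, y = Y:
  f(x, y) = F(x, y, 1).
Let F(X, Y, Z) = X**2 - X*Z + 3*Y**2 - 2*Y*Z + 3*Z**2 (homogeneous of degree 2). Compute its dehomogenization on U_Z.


f(x, y) = x**2 - x + 3*y**2 - 2*y + 3

On U_Z we set Z = 1. Each monomial c·X^i·Y^j·Z^k in F becomes c·x^i·y^j·1^k = c·x^i·y^j.
Substituting Z = 1: F(X, Y, 1) = x**2 - x + 3*y**2 - 2*y + 3.
Note: deg(f) ≤ deg(F) = 2; strict inequality happens when F is divisible by Z (lost terms).


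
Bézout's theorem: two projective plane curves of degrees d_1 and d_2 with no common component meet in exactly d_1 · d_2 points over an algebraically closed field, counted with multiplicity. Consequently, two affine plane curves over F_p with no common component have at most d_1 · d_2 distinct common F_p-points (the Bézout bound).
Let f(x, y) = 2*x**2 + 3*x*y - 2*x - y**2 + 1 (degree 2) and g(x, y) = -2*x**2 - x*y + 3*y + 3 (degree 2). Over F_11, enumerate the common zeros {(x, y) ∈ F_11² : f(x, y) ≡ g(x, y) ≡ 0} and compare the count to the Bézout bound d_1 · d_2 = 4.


Common zeros: {(0, 10)}; count = 1; Bézout bound = 4.

deg(f) = 2, deg(g) = 2, so Bézout bound = 4.
Scan x ∈ F_11. For each x, list the y ∈ F_11 with f(x, y) ≡ 0 and those with g(x, y) ≡ 0 (mod 11); the common zeros in that column are the intersection.
  x = 0: f ≡ 0 at y ∈ {1, 10}; g ≡ 0 at y ∈ {10}; common: {10}.
  x = 1: f ≡ 0 at y ∈ ∅; g ≡ 0 at y ∈ {5}; common: ∅.
  x = 2: f ≡ 0 at y ∈ {8, 9}; g ≡ 0 at y ∈ {5}; common: ∅.
  x = 3: f ≡ 0 at y ∈ {4, 5}; g ≡ 0 at y ∈ ∅; common: ∅.
  x = 4: f ≡ 0 at y ∈ ∅; g ≡ 0 at y ∈ {4}; common: ∅.
  x = 5: f ≡ 0 at y ∈ {1, 3}; g ≡ 0 at y ∈ {4}; common: ∅.
  x = 6: f ≡ 0 at y ∈ ∅; g ≡ 0 at y ∈ {10}; common: ∅.
  x = 7: f ≡ 0 at y ∈ {5}; g ≡ 0 at y ∈ {1}; common: ∅.
  x = 8: f ≡ 0 at y ∈ {3, 10}; g ≡ 0 at y ∈ {8}; common: ∅.
  x = 9: f ≡ 0 at y ∈ {8}; g ≡ 0 at y ∈ {1}; common: ∅.
  x = 10: f ≡ 0 at y ∈ ∅; g ≡ 0 at y ∈ {8}; common: ∅.
Collecting: common zeros = {(0, 10)}, so the count is 1.
Comparison with the Bézout bound: 1 ≤ 4 = deg(f)·deg(g), as expected for curves with no common component (the affine F_11-count falls short of the bound because intersections may lie at infinity, over extension fields, or carry multiplicity).


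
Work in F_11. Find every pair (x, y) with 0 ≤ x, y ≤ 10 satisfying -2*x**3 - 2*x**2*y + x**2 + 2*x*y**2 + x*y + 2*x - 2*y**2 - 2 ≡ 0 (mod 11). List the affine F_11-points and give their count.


Affine F_11-points: {(1, 10), (3, 2), (3, 10), (5, 2), (5, 5), (7, 1), (7, 2), (8, 0), (8, 7), (10, 4), (10, 9)}; count = 11.

For each of the 121 pairs (x, y) ∈ F_11², evaluate f(x, y) mod 11. Record the zeros.
  x = 0: [0↦9, 1↦7, 2↦1, 3↦2, 4↦10, 5↦3, 6↦3, 7↦10, 8↦2, 9↦1, 10↦7]  zeros at y ∈ ∅
  x = 1: [0↦10, 1↦9, 2↦8, 3↦7, 4↦6, 5↦5, 6↦4, 7↦3, 8↦2, 9↦1, 10↦0]  zeros at y ∈ {10}
  x = 2: [0↦1, 1↦8, 2↦8, 3↦1, 4↦9, 5↦10, 6↦4, 7↦2, 8↦4, 9↦10, 10↦9]  zeros at y ∈ ∅
  x = 3: [0↦3, 1↦3, 2↦0, 3↦5, 4↦7, 5↦6, 6↦2, 7↦6, 8↦7, 9↦5, 10↦0]  zeros at y ∈ {2, 10}
  x = 4: [0↦4, 1↦4, 2↦5, 3↦7, 4↦10, 5↦3, 6↦8, 7↦3, 8↦10, 9↦7, 10↦5]  zeros at y ∈ ∅
  x = 5: [0↦3, 1↦10, 2↦0, 3↦6, 4↦6, 5↦0, 6↦10, 7↦3, 8↦1, 9↦4, 10↦1]  zeros at y ∈ {2, 5}
  x = 6: [0↦10, 1↦9, 2↦6, 3↦1, 4↦5, 5↦7, 6↦7, 7↦5, 8↦1, 9↦6, 10↦9]  zeros at y ∈ ∅
  x = 7: [0↦2, 1↦0, 2↦0, 3↦2, 4↦6, 5↦1, 6↦9, 7↦8, 8↦9, 9↦1, 10↦6]  zeros at y ∈ {1, 2}
  x = 8: [0↦0, 1↦4, 2↦3, 3↦8, 4↦8, 5↦3, 6↦4, 7↦0, 8↦2, 9↦10, 10↦2]  zeros at y ∈ {0, 7}
  x = 9: [0↦3, 1↦9, 2↦3, 3↦7, 4↦10, 5↦1, 6↦2, 7↦2, 8↦1, 9↦10, 10↦7]  zeros at y ∈ ∅
  x = 10: [0↦10, 1↦3, 2↦10, 3↦9, 4↦0, 5↦5, 6↦2, 7↦2, 8↦5, 9↦0, 10↦9]  zeros at y ∈ {4, 9}
Collecting zeros: affine points = {(1, 10), (3, 2), (3, 10), (5, 2), (5, 5), (7, 1), (7, 2), (8, 0), (8, 7), (10, 4), (10, 9)}.
Total count |C(F_11)_aff| = 11.


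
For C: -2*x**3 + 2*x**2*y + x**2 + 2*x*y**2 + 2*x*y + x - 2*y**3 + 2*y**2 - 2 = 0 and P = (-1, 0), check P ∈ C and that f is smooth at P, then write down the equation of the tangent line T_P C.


Tangent line at P: -7*x - 7 = 0.

Step 1: f(-1, 0) = 0, so P lies on C.
Step 2: partial derivatives
  f_x(x, y) = -6*x**2 + 4*x*y + 2*x + 2*y**2 + 2*y + 1, f_y(x, y) = 2*x**2 + 4*x*y + 2*x - 6*y**2 + 4*y.
  f_x(P) = -7, f_y(P) = 0 (gradient nonzero, so P is smooth).
Step 3: tangent line at P: -7·(x − -1) + 0·(y − 0) = 0.
Expanding: -7*x - 7 = 0.


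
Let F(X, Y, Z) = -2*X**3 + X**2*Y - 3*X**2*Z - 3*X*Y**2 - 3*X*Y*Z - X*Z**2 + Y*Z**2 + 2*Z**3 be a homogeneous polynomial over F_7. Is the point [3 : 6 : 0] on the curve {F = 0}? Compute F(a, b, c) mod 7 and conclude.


F(3,6,0) ≡ 5 (mod 7); P is NOT on the curve.

Evaluate F(3, 6, 0) term-by-term (mod 7).
  -2*X**3 ↦ -2·27·1·1 = -54
  X**2*Y ↦ 1·9·6·1 = 54
  -3*X**2*Z ↦ -3·9·1·0 = 0
  -3*X*Y**2 ↦ -3·3·36·1 = -324
  -3*X*Y*Z ↦ -3·3·6·0 = 0
  -X*Z**2 ↦ -1·3·1·0 = 0
  Y*Z**2 ↦ 1·1·6·0 = 0
  2*Z**3 ↦ 2·1·1·0 = 0
Sum: F(3, 6, 0) = (-54) + (54) + (0) + (-324) + (0) + (0) + (0) + (0) = -324.
Reducing mod 7: -324 ≡ 5 (mod 7).
Since F(a, b, c) ≡ 5 ≠ 0 (mod 7), P does NOT lie on the curve.


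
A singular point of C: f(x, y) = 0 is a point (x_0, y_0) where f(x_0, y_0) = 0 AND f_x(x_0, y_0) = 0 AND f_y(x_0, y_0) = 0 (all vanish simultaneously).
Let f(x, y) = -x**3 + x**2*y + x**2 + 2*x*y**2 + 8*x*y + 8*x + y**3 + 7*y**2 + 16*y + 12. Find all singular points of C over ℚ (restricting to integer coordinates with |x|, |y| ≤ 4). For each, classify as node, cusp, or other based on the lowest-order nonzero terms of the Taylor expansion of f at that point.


Singular points: {(0, -2)}; classification: node.

Compute partial derivatives:
  f_x = -3*x**2 + 2*x*y + 2*x + 2*y**2 + 8*y + 8.
  f_y = x**2 + 4*x*y + 8*x + 3*y**2 + 14*y + 16.
Scan x_0 ∈ {−4, ..., 4}. For each x_0, f_y(x_0, y) is a polynomial in y; find its integer roots y ∈ {−4, ..., 4}, then test f_x and f at those candidates.
  x = -4: f_y(-4, y) = 3*y**2 - 2*y; vanishes at y ∈ {0}. (-4, 0): f_x = -48 ≠ 0.
  x = -3: f_y(-3, y) = 3*y**2 + 2*y + 1; no integer root y with |y| ≤ 4.
  x = -2: f_y(-2, y) = 3*y**2 + 6*y + 4; no integer root y with |y| ≤ 4.
  x = -1: f_y(-1, y) = 3*y**2 + 10*y + 9; no integer root y with |y| ≤ 4.
  x = 0: f_y(0, y) = 3*y**2 + 14*y + 16; vanishes at y ∈ {-2}. (0, -2): f_x = 0, f = 0 — SINGULAR.
  x = 1: f_y(1, y) = 3*y**2 + 18*y + 25; no integer root y with |y| ≤ 4.
  x = 2: f_y(2, y) = 3*y**2 + 22*y + 36; no integer root y with |y| ≤ 4.
  x = 3: f_y(3, y) = 3*y**2 + 26*y + 49; no integer root y with |y| ≤ 4.
  x = 4: f_y(4, y) = 3*y**2 + 30*y + 64; no integer root y with |y| ≤ 4.
Only singular point on the grid: (0, -2).
Classify: substitute x = 0 + u, y = -2 + v and expand: f = -u**3 + u**2*v - u**2 + 2*u*v**2 + v**3 + v**2.
No constant or linear terms (consistent with a singular point). Quadratic part: -u**2 + v**2. Cubic part: -u**3 + u**2*v + 2*u*v**2 + v**3.
The quadratic part v**2 - u**2 = (v − u)(v + u) splits into two distinct linear factors, so there are two distinct tangent lines y − -2 = ±(x − 0) — this is a node (ordinary double point).
Classification: node.


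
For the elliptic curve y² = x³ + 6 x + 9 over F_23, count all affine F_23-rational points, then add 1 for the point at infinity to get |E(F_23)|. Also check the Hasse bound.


Affine points = {(0, 3), (0, 20), (1, 4), (1, 19), (2, 11), (2, 12), (3, 10), (3, 13), (5, 7), (5, 16), (6, 10), (6, 13), (7, 7), (7, 16), (11, 7), (11, 16), (14, 10), (14, 13), (15, 1), (15, 22), (19, 6), (19, 17), (21, 9), (21, 14), (22, 5), (22, 18)}; affine count = 26; |E(F_23)| = 27.

Discriminant check: Δ ∝ 4a³ + 27b² = 4·6³ + 27·9² = 4·216 + 27·81 ≡ 15 (mod 23). Nonzero ⇒ E is nonsingular.
For each x ∈ F_23, compute rhs = x³ + 6·x + 9 mod 23, then count y ∈ F_23 with y² ≡ rhs.
  x = 0: rhs = 9, matching y values: 3, 20 (2 points).
  x = 1: rhs = 16, matching y values: 4, 19 (2 points).
  x = 2: rhs = 6, matching y values: 11, 12 (2 points).
  x = 3: rhs = 8, matching y values: 10, 13 (2 points).
  x = 4: rhs = 5, matching y values: none (0 points).
  x = 5: rhs = 3, matching y values: 7, 16 (2 points).
  x = 6: rhs = 8, matching y values: 10, 13 (2 points).
  x = 7: rhs = 3, matching y values: 7, 16 (2 points).
  x = 8: rhs = 17, matching y values: none (0 points).
  x = 9: rhs = 10, matching y values: none (0 points).
  x = 10: rhs = 11, matching y values: none (0 points).
  x = 11: rhs = 3, matching y values: 7, 16 (2 points).
  x = 12: rhs = 15, matching y values: none (0 points).
  x = 13: rhs = 7, matching y values: none (0 points).
  x = 14: rhs = 8, matching y values: 10, 13 (2 points).
  x = 15: rhs = 1, matching y values: 1, 22 (2 points).
  x = 16: rhs = 15, matching y values: none (0 points).
  x = 17: rhs = 10, matching y values: none (0 points).
  x = 18: rhs = 15, matching y values: none (0 points).
  x = 19: rhs = 13, matching y values: 6, 17 (2 points).
  x = 20: rhs = 10, matching y values: none (0 points).
  x = 21: rhs = 12, matching y values: 9, 14 (2 points).
  x = 22: rhs = 2, matching y values: 5, 18 (2 points).
Total affine count: 26.
Full point count |E(F_23)| = 26 + 1 = 27.
Hasse bound: |27 − (23+1)| = |3| = 3 ≤ 2√23 ≈ 9.5917 ✓.


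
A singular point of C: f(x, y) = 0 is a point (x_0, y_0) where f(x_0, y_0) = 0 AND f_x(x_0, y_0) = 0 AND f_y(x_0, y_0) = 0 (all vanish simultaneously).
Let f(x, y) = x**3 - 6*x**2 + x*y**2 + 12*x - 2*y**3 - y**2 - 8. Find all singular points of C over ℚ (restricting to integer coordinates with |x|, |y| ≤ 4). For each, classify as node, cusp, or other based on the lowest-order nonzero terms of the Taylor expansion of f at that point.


Singular points: {(2, 0)}; classification: cusp.

Compute partial derivatives:
  f_x = 3*x**2 - 12*x + y**2 + 12.
  f_y = 2*x*y - 6*y**2 - 2*y.
Scan x_0 ∈ {−4, ..., 4}. For each x_0, f_y(x_0, y) is a polynomial in y; find its integer roots y ∈ {−4, ..., 4}, then test f_x and f at those candidates.
  x = -4: f_y(-4, y) = -6*y**2 - 10*y; vanishes at y ∈ {0}. (-4, 0): f_x = 108 ≠ 0.
  x = -3: f_y(-3, y) = -6*y**2 - 8*y; vanishes at y ∈ {0}. (-3, 0): f_x = 75 ≠ 0.
  x = -2: f_y(-2, y) = -6*y**2 - 6*y; vanishes at y ∈ {-1, 0}. (-2, -1): f_x = 49 ≠ 0; (-2, 0): f_x = 48 ≠ 0.
  x = -1: f_y(-1, y) = -6*y**2 - 4*y; vanishes at y ∈ {0}. (-1, 0): f_x = 27 ≠ 0.
  x = 0: f_y(0, y) = -6*y**2 - 2*y; vanishes at y ∈ {0}. (0, 0): f_x = 12 ≠ 0.
  x = 1: f_y(1, y) = -6*y**2; vanishes at y ∈ {0}. (1, 0): f_x = 3 ≠ 0.
  x = 2: f_y(2, y) = -6*y**2 + 2*y; vanishes at y ∈ {0}. (2, 0): f_x = 0, f = 0 — SINGULAR.
  x = 3: f_y(3, y) = -6*y**2 + 4*y; vanishes at y ∈ {0}. (3, 0): f_x = 3 ≠ 0.
  x = 4: f_y(4, y) = -6*y**2 + 6*y; vanishes at y ∈ {0, 1}. (4, 0): f_x = 12 ≠ 0; (4, 1): f_x = 13 ≠ 0.
Only singular point on the grid: (2, 0).
Classify: substitute x = 2 + u, y = 0 + v and expand: f = u**3 + u*v**2 - 2*v**3 + v**2.
No constant or linear terms (consistent with a singular point). Quadratic part: v**2. Cubic part: u**3 + u*v**2 - 2*v**3.
The quadratic part v**2 is a perfect square, so there is a single (double) tangent line v = 0, i.e. y = 0. Restricting the cubic part to that line (v = 0) leaves u**3 ≠ 0, so f is not divisible by v and the branch is v² ≈ -u**3 to lowest order — this is a cusp.
Classification: cusp.


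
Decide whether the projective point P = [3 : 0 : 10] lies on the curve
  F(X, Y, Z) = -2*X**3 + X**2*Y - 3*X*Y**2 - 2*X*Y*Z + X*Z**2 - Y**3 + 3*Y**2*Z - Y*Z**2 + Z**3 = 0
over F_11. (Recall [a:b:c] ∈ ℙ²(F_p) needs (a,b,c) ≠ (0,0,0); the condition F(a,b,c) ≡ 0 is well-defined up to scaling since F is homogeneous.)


F(3,0,10) ≡ 3 (mod 11); P is NOT on the curve.

Evaluate F(3, 0, 10) term-by-term (mod 11).
  -2*X**3 ↦ -2·27·1·1 = -54
  X**2*Y ↦ 1·9·0·1 = 0
  -3*X*Y**2 ↦ -3·3·0·1 = 0
  -2*X*Y*Z ↦ -2·3·0·10 = 0
  X*Z**2 ↦ 1·3·1·100 = 300
  -Y**3 ↦ -1·1·0·1 = 0
  3*Y**2*Z ↦ 3·1·0·10 = 0
  -Y*Z**2 ↦ -1·1·0·100 = 0
  Z**3 ↦ 1·1·1·1000 = 1000
Sum: F(3, 0, 10) = (-54) + (0) + (0) + (0) + (300) + (0) + (0) + (0) + (1000) = 1246.
Reducing mod 11: 1246 ≡ 3 (mod 11).
Since F(a, b, c) ≡ 3 ≠ 0 (mod 11), P does NOT lie on the curve.


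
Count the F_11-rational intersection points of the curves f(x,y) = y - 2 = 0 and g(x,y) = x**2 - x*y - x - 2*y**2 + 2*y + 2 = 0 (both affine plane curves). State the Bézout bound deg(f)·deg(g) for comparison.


Common zeros: ∅; count = 0; Bézout bound = 2.

deg(f) = 1, deg(g) = 2, so Bézout bound = 2.
Scan x ∈ F_11. For each x, list the y ∈ F_11 with f(x, y) ≡ 0 and those with g(x, y) ≡ 0 (mod 11); the common zeros in that column are the intersection.
  x = 0: f ≡ 0 at y ∈ {2}; g ≡ 0 at y ∈ {4, 8}; common: ∅.
  x = 1: f ≡ 0 at y ∈ {2}; g ≡ 0 at y ∈ ∅; common: ∅.
  x = 2: f ≡ 0 at y ∈ {2}; g ≡ 0 at y ∈ ∅; common: ∅.
  x = 3: f ≡ 0 at y ∈ {2}; g ≡ 0 at y ∈ ∅; common: ∅.
  x = 4: f ≡ 0 at y ∈ {2}; g ≡ 0 at y ∈ ∅; common: ∅.
  x = 5: f ≡ 0 at y ∈ {2}; g ≡ 0 at y ∈ {0, 4}; common: ∅.
  x = 6: f ≡ 0 at y ∈ {2}; g ≡ 0 at y ∈ ∅; common: ∅.
  x = 7: f ≡ 0 at y ∈ {2}; g ≡ 0 at y ∈ {0, 3}; common: ∅.
  x = 8: f ≡ 0 at y ∈ {2}; g ≡ 0 at y ∈ {3, 5}; common: ∅.
  x = 9: f ≡ 0 at y ∈ {2}; g ≡ 0 at y ∈ {5, 8}; common: ∅.
  x = 10: f ≡ 0 at y ∈ {2}; g ≡ 0 at y ∈ ∅; common: ∅.
Collecting: common zeros = ∅, so the count is 0.
Comparison with the Bézout bound: 0 ≤ 2 = deg(f)·deg(g), as expected for curves with no common component (the affine F_11-count falls short of the bound because intersections may lie at infinity, over extension fields, or carry multiplicity).


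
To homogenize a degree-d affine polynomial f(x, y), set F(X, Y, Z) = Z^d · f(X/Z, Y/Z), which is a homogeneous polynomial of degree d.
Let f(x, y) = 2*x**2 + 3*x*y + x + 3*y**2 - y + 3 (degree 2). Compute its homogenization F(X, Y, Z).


F(X, Y, Z) = 2*X**2 + 3*X*Y + X*Z + 3*Y**2 - Y*Z + 3*Z**2

deg(f) = 2.
Substitute x = X/Z, y = Y/Z into f, then multiply by Z^2.
  monomial 2·x^2·y^0 ↦ 2·X^2·Y^0·Z^0.
  monomial 3·x^1·y^1 ↦ 3·X^1·Y^1·Z^0.
  monomial 1·x^1·y^0 ↦ 1·X^1·Y^0·Z^1.
  monomial 3·x^0·y^2 ↦ 3·X^0·Y^2·Z^0.
  monomial -1·x^0·y^1 ↦ -1·X^0·Y^1·Z^1.
  monomial 3·x^0·y^0 ↦ 3·X^0·Y^0·Z^2.
Collecting: F(X, Y, Z) = 2*X**2 + 3*X*Y + X*Z + 3*Y**2 - Y*Z + 3*Z**2.


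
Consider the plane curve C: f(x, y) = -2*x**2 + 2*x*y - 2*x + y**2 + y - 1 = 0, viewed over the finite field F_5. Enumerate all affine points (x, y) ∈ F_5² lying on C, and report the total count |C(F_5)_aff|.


Affine F_5-points: {(0, 2), (1, 0), (1, 2), (3, 0), (3, 3), (4, 3)}; count = 6.

For each of the 25 pairs (x, y) ∈ F_5², evaluate f(x, y) mod 5. Record the zeros.
  x = 0: [0↦4, 1↦1, 2↦0, 3↦1, 4↦4]  zeros at y ∈ {2}
  x = 1: [0↦0, 1↦4, 2↦0, 3↦3, 4↦3]  zeros at y ∈ {0, 2}
  x = 2: [0↦2, 1↦3, 2↦1, 3↦1, 4↦3]  zeros at y ∈ ∅
  x = 3: [0↦0, 1↦3, 2↦3, 3↦0, 4↦4]  zeros at y ∈ {0, 3}
  x = 4: [0↦4, 1↦4, 2↦1, 3↦0, 4↦1]  zeros at y ∈ {3}
Collecting zeros: affine points = {(0, 2), (1, 0), (1, 2), (3, 0), (3, 3), (4, 3)}.
Total count |C(F_5)_aff| = 6.


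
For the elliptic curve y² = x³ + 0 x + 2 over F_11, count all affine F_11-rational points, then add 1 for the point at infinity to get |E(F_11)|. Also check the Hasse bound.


Affine points = {(1, 5), (1, 6), (4, 0), (6, 3), (6, 8), (7, 2), (7, 9), (9, 4), (9, 7), (10, 1), (10, 10)}; affine count = 11; |E(F_11)| = 12.

Discriminant check: Δ ∝ 4a³ + 27b² = 4·0³ + 27·2² = 4·0 + 27·4 ≡ 9 (mod 11). Nonzero ⇒ E is nonsingular.
For each x ∈ F_11, compute rhs = x³ + 0·x + 2 mod 11, then count y ∈ F_11 with y² ≡ rhs.
  x = 0: rhs = 2, matching y values: none (0 points).
  x = 1: rhs = 3, matching y values: 5, 6 (2 points).
  x = 2: rhs = 10, matching y values: none (0 points).
  x = 3: rhs = 7, matching y values: none (0 points).
  x = 4: rhs = 0, matching y values: 0 (1 points).
  x = 5: rhs = 6, matching y values: none (0 points).
  x = 6: rhs = 9, matching y values: 3, 8 (2 points).
  x = 7: rhs = 4, matching y values: 2, 9 (2 points).
  x = 8: rhs = 8, matching y values: none (0 points).
  x = 9: rhs = 5, matching y values: 4, 7 (2 points).
  x = 10: rhs = 1, matching y values: 1, 10 (2 points).
Total affine count: 11.
Full point count |E(F_11)| = 11 + 1 = 12.
Hasse bound: |12 − (11+1)| = |0| = 0 ≤ 2√11 ≈ 6.6332 ✓.


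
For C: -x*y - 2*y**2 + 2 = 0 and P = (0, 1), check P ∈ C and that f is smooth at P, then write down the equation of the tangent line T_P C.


Tangent line at P: -x - 4*y + 4 = 0.

Step 1: f(0, 1) = 0, so P lies on C.
Step 2: partial derivatives
  f_x(x, y) = -y, f_y(x, y) = -x - 4*y.
  f_x(P) = -1, f_y(P) = -4 (gradient nonzero, so P is smooth).
Step 3: tangent line at P: -1·(x − 0) + -4·(y − 1) = 0.
Expanding: -x - 4*y + 4 = 0.


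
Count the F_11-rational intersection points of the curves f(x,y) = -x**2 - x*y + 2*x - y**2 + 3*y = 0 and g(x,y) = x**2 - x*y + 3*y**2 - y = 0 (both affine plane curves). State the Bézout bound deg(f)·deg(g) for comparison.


Common zeros: {(0, 0)}; count = 1; Bézout bound = 4.

deg(f) = 2, deg(g) = 2, so Bézout bound = 4.
Scan x ∈ F_11. For each x, list the y ∈ F_11 with f(x, y) ≡ 0 and those with g(x, y) ≡ 0 (mod 11); the common zeros in that column are the intersection.
  x = 0: f ≡ 0 at y ∈ {0, 3}; g ≡ 0 at y ∈ {0, 4}; common: {0}.
  x = 1: f ≡ 0 at y ∈ ∅; g ≡ 0 at y ∈ {3, 5}; common: ∅.
  x = 2: f ≡ 0 at y ∈ {0, 1}; g ≡ 0 at y ∈ {3, 9}; common: ∅.
  x = 3: f ≡ 0 at y ∈ ∅; g ≡ 0 at y ∈ ∅; common: ∅.
  x = 4: f ≡ 0 at y ∈ ∅; g ≡ 0 at y ∈ {4, 5}; common: ∅.
  x = 5: f ≡ 0 at y ∈ ∅; g ≡ 0 at y ∈ {1}; common: ∅.
  x = 6: f ≡ 0 at y ∈ {9, 10}; g ≡ 0 at y ∈ ∅; common: ∅.
  x = 7: f ≡ 0 at y ∈ ∅; g ≡ 0 at y ∈ {1, 9}; common: ∅.
  x = 8: f ≡ 0 at y ∈ {7, 10}; g ≡ 0 at y ∈ ∅; common: ∅.
  x = 9: f ≡ 0 at y ∈ {7, 9}; g ≡ 0 at y ∈ ∅; common: ∅.
  x = 10: f ≡ 0 at y ∈ {1, 3}; g ≡ 0 at y ∈ ∅; common: ∅.
Collecting: common zeros = {(0, 0)}, so the count is 1.
Comparison with the Bézout bound: 1 ≤ 4 = deg(f)·deg(g), as expected for curves with no common component (the affine F_11-count falls short of the bound because intersections may lie at infinity, over extension fields, or carry multiplicity).


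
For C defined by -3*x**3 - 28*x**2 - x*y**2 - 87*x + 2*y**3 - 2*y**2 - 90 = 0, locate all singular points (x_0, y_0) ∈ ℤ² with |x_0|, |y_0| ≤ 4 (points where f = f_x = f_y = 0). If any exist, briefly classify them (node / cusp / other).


Singular points: {(-3, 0)}; classification: node.

Compute partial derivatives:
  f_x = -9*x**2 - 56*x - y**2 - 87.
  f_y = -2*x*y + 6*y**2 - 4*y.
Scan x_0 ∈ {−4, ..., 4}. For each x_0, f_y(x_0, y) is a polynomial in y; find its integer roots y ∈ {−4, ..., 4}, then test f_x and f at those candidates.
  x = -4: f_y(-4, y) = 6*y**2 + 4*y; vanishes at y ∈ {0}. (-4, 0): f_x = -7 ≠ 0.
  x = -3: f_y(-3, y) = 6*y**2 + 2*y; vanishes at y ∈ {0}. (-3, 0): f_x = 0, f = 0 — SINGULAR.
  x = -2: f_y(-2, y) = 6*y**2; vanishes at y ∈ {0}. (-2, 0): f_x = -11 ≠ 0.
  x = -1: f_y(-1, y) = 6*y**2 - 2*y; vanishes at y ∈ {0}. (-1, 0): f_x = -40 ≠ 0.
  x = 0: f_y(0, y) = 6*y**2 - 4*y; vanishes at y ∈ {0}. (0, 0): f_x = -87 ≠ 0.
  x = 1: f_y(1, y) = 6*y**2 - 6*y; vanishes at y ∈ {0, 1}. (1, 0): f_x = -152 ≠ 0; (1, 1): f_x = -153 ≠ 0.
  x = 2: f_y(2, y) = 6*y**2 - 8*y; vanishes at y ∈ {0}. (2, 0): f_x = -235 ≠ 0.
  x = 3: f_y(3, y) = 6*y**2 - 10*y; vanishes at y ∈ {0}. (3, 0): f_x = -336 ≠ 0.
  x = 4: f_y(4, y) = 6*y**2 - 12*y; vanishes at y ∈ {0, 2}. (4, 0): f_x = -455 ≠ 0; (4, 2): f_x = -459 ≠ 0.
Only singular point on the grid: (-3, 0).
Classify: substitute x = -3 + u, y = 0 + v and expand: f = -3*u**3 - u**2 - u*v**2 + 2*v**3 + v**2.
No constant or linear terms (consistent with a singular point). Quadratic part: -u**2 + v**2. Cubic part: -3*u**3 - u*v**2 + 2*v**3.
The quadratic part v**2 - u**2 = (v − u)(v + u) splits into two distinct linear factors, so there are two distinct tangent lines y − 0 = ±(x − -3) — this is a node (ordinary double point).
Classification: node.


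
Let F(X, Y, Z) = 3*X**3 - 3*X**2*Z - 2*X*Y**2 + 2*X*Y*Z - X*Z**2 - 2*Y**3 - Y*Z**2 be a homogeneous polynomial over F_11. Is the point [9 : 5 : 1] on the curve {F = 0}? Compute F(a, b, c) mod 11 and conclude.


F(9,5,1) ≡ 0 (mod 11); P is on the curve.

Evaluate F(9, 5, 1) term-by-term (mod 11).
  3*X**3 ↦ 3·729·1·1 = 2187
  -3*X**2*Z ↦ -3·81·1·1 = -243
  -2*X*Y**2 ↦ -2·9·25·1 = -450
  2*X*Y*Z ↦ 2·9·5·1 = 90
  -X*Z**2 ↦ -1·9·1·1 = -9
  -2*Y**3 ↦ -2·1·125·1 = -250
  -Y*Z**2 ↦ -1·1·5·1 = -5
Sum: F(9, 5, 1) = (2187) + (-243) + (-450) + (90) + (-9) + (-250) + (-5) = 1320.
Reducing mod 11: 1320 ≡ 0 (mod 11).
Since F(a, b, c) ≡ 0 (mod 11), P lies on the curve.


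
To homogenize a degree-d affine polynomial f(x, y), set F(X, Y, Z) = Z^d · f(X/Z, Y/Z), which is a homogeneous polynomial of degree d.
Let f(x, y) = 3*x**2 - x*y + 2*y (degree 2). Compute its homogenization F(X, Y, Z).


F(X, Y, Z) = 3*X**2 - X*Y + 2*Y*Z

deg(f) = 2.
Substitute x = X/Z, y = Y/Z into f, then multiply by Z^2.
  monomial 3·x^2·y^0 ↦ 3·X^2·Y^0·Z^0.
  monomial -1·x^1·y^1 ↦ -1·X^1·Y^1·Z^0.
  monomial 2·x^0·y^1 ↦ 2·X^0·Y^1·Z^1.
Collecting: F(X, Y, Z) = 3*X**2 - X*Y + 2*Y*Z.


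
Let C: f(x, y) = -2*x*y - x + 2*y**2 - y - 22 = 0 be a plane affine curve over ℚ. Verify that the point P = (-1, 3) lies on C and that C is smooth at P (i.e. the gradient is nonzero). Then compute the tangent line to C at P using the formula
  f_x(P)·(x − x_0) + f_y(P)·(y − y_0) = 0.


Tangent line at P: -7*x + 13*y - 46 = 0.

Step 1: f(-1, 3) = 0, so P lies on C.
Step 2: partial derivatives
  f_x(x, y) = -2*y - 1, f_y(x, y) = -2*x + 4*y - 1.
  f_x(P) = -7, f_y(P) = 13 (gradient nonzero, so P is smooth).
Step 3: tangent line at P: -7·(x − -1) + 13·(y − 3) = 0.
Expanding: -7*x + 13*y - 46 = 0.


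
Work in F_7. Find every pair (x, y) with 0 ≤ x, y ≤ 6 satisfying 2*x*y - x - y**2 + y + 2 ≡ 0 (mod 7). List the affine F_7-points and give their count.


Affine F_7-points: {(0, 2), (0, 6), (2, 0), (2, 5), (5, 1), (5, 3)}; count = 6.

For each of the 49 pairs (x, y) ∈ F_7², evaluate f(x, y) mod 7. Record the zeros.
  x = 0: [0↦2, 1↦2, 2↦0, 3↦3, 4↦4, 5↦3, 6↦0]  zeros at y ∈ {2, 6}
  x = 1: [0↦1, 1↦3, 2↦3, 3↦1, 4↦4, 5↦5, 6↦4]  zeros at y ∈ ∅
  x = 2: [0↦0, 1↦4, 2↦6, 3↦6, 4↦4, 5↦0, 6↦1]  zeros at y ∈ {0, 5}
  x = 3: [0↦6, 1↦5, 2↦2, 3↦4, 4↦4, 5↦2, 6↦5]  zeros at y ∈ ∅
  x = 4: [0↦5, 1↦6, 2↦5, 3↦2, 4↦4, 5↦4, 6↦2]  zeros at y ∈ ∅
  x = 5: [0↦4, 1↦0, 2↦1, 3↦0, 4↦4, 5↦6, 6↦6]  zeros at y ∈ {1, 3}
  x = 6: [0↦3, 1↦1, 2↦4, 3↦5, 4↦4, 5↦1, 6↦3]  zeros at y ∈ ∅
Collecting zeros: affine points = {(0, 2), (0, 6), (2, 0), (2, 5), (5, 1), (5, 3)}.
Total count |C(F_7)_aff| = 6.


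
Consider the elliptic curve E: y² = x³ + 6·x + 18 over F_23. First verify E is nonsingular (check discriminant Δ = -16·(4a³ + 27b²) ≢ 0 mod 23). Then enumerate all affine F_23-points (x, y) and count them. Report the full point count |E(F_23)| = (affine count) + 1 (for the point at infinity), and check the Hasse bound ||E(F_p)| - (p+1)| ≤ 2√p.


Affine points = {(0, 8), (0, 15), (1, 5), (1, 18), (5, 9), (5, 14), (7, 9), (7, 14), (8, 7), (8, 16), (11, 9), (11, 14), (12, 1), (12, 22), (13, 4), (13, 19), (16, 1), (16, 22), (18, 1), (18, 22)}; affine count = 20; |E(F_23)| = 21.

Discriminant check: Δ ∝ 4a³ + 27b² = 4·6³ + 27·18² = 4·216 + 27·324 ≡ 21 (mod 23). Nonzero ⇒ E is nonsingular.
For each x ∈ F_23, compute rhs = x³ + 6·x + 18 mod 23, then count y ∈ F_23 with y² ≡ rhs.
  x = 0: rhs = 18, matching y values: 8, 15 (2 points).
  x = 1: rhs = 2, matching y values: 5, 18 (2 points).
  x = 2: rhs = 15, matching y values: none (0 points).
  x = 3: rhs = 17, matching y values: none (0 points).
  x = 4: rhs = 14, matching y values: none (0 points).
  x = 5: rhs = 12, matching y values: 9, 14 (2 points).
  x = 6: rhs = 17, matching y values: none (0 points).
  x = 7: rhs = 12, matching y values: 9, 14 (2 points).
  x = 8: rhs = 3, matching y values: 7, 16 (2 points).
  x = 9: rhs = 19, matching y values: none (0 points).
  x = 10: rhs = 20, matching y values: none (0 points).
  x = 11: rhs = 12, matching y values: 9, 14 (2 points).
  x = 12: rhs = 1, matching y values: 1, 22 (2 points).
  x = 13: rhs = 16, matching y values: 4, 19 (2 points).
  x = 14: rhs = 17, matching y values: none (0 points).
  x = 15: rhs = 10, matching y values: none (0 points).
  x = 16: rhs = 1, matching y values: 1, 22 (2 points).
  x = 17: rhs = 19, matching y values: none (0 points).
  x = 18: rhs = 1, matching y values: 1, 22 (2 points).
  x = 19: rhs = 22, matching y values: none (0 points).
  x = 20: rhs = 19, matching y values: none (0 points).
  x = 21: rhs = 21, matching y values: none (0 points).
  x = 22: rhs = 11, matching y values: none (0 points).
Total affine count: 20.
Full point count |E(F_23)| = 20 + 1 = 21.
Hasse bound: |21 − (23+1)| = |-3| = 3 ≤ 2√23 ≈ 9.5917 ✓.


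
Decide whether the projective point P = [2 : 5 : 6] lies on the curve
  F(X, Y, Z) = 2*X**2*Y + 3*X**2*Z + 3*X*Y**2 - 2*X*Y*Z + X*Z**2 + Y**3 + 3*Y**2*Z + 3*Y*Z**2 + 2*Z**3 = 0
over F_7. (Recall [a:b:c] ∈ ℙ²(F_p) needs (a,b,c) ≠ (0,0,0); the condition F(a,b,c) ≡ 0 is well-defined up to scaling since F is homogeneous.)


F(2,5,6) ≡ 4 (mod 7); P is NOT on the curve.

Evaluate F(2, 5, 6) term-by-term (mod 7).
  2*X**2*Y ↦ 2·4·5·1 = 40
  3*X**2*Z ↦ 3·4·1·6 = 72
  3*X*Y**2 ↦ 3·2·25·1 = 150
  -2*X*Y*Z ↦ -2·2·5·6 = -120
  X*Z**2 ↦ 1·2·1·36 = 72
  Y**3 ↦ 1·1·125·1 = 125
  3*Y**2*Z ↦ 3·1·25·6 = 450
  3*Y*Z**2 ↦ 3·1·5·36 = 540
  2*Z**3 ↦ 2·1·1·216 = 432
Sum: F(2, 5, 6) = (40) + (72) + (150) + (-120) + (72) + (125) + (450) + (540) + (432) = 1761.
Reducing mod 7: 1761 ≡ 4 (mod 7).
Since F(a, b, c) ≡ 4 ≠ 0 (mod 7), P does NOT lie on the curve.


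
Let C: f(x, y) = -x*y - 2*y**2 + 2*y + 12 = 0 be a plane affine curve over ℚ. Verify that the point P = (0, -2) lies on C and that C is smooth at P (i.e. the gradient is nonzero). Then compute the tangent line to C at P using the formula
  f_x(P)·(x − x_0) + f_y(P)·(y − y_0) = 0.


Tangent line at P: 2*x + 10*y + 20 = 0.

Step 1: f(0, -2) = 0, so P lies on C.
Step 2: partial derivatives
  f_x(x, y) = -y, f_y(x, y) = -x - 4*y + 2.
  f_x(P) = 2, f_y(P) = 10 (gradient nonzero, so P is smooth).
Step 3: tangent line at P: 2·(x − 0) + 10·(y − -2) = 0.
Expanding: 2*x + 10*y + 20 = 0.


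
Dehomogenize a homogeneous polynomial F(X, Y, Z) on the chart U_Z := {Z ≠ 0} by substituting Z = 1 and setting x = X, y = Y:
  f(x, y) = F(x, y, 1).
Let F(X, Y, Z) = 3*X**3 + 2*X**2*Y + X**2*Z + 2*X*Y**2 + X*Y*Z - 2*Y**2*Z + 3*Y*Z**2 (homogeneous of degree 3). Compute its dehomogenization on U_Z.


f(x, y) = 3*x**3 + 2*x**2*y + x**2 + 2*x*y**2 + x*y - 2*y**2 + 3*y

On U_Z we set Z = 1. Each monomial c·X^i·Y^j·Z^k in F becomes c·x^i·y^j·1^k = c·x^i·y^j.
Substituting Z = 1: F(X, Y, 1) = 3*x**3 + 2*x**2*y + x**2 + 2*x*y**2 + x*y - 2*y**2 + 3*y.
Note: deg(f) ≤ deg(F) = 3; strict inequality happens when F is divisible by Z (lost terms).


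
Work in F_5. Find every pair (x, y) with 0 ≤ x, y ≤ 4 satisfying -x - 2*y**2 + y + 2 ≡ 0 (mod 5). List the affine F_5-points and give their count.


Affine F_5-points: {(1, 1), (1, 2), (2, 0), (2, 3), (4, 4)}; count = 5.

For each of the 25 pairs (x, y) ∈ F_5², evaluate f(x, y) mod 5. Record the zeros.
  x = 0: [0↦2, 1↦1, 2↦1, 3↦2, 4↦4]  zeros at y ∈ ∅
  x = 1: [0↦1, 1↦0, 2↦0, 3↦1, 4↦3]  zeros at y ∈ {1, 2}
  x = 2: [0↦0, 1↦4, 2↦4, 3↦0, 4↦2]  zeros at y ∈ {0, 3}
  x = 3: [0↦4, 1↦3, 2↦3, 3↦4, 4↦1]  zeros at y ∈ ∅
  x = 4: [0↦3, 1↦2, 2↦2, 3↦3, 4↦0]  zeros at y ∈ {4}
Collecting zeros: affine points = {(1, 1), (1, 2), (2, 0), (2, 3), (4, 4)}.
Total count |C(F_5)_aff| = 5.


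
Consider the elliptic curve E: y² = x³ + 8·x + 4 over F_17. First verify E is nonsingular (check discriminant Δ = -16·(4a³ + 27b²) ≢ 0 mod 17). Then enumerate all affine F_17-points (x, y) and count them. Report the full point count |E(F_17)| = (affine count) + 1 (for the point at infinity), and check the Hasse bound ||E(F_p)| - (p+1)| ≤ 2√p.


Affine points = {(0, 2), (0, 15), (1, 8), (1, 9), (3, 2), (3, 15), (4, 7), (4, 10), (5, 4), (5, 13), (6, 8), (6, 9), (8, 6), (8, 11), (10, 8), (10, 9), (12, 3), (12, 14), (14, 2), (14, 15)}; affine count = 20; |E(F_17)| = 21.

Discriminant check: Δ ∝ 4a³ + 27b² = 4·8³ + 27·4² = 4·512 + 27·16 ≡ 15 (mod 17). Nonzero ⇒ E is nonsingular.
For each x ∈ F_17, compute rhs = x³ + 8·x + 4 mod 17, then count y ∈ F_17 with y² ≡ rhs.
  x = 0: rhs = 4, matching y values: 2, 15 (2 points).
  x = 1: rhs = 13, matching y values: 8, 9 (2 points).
  x = 2: rhs = 11, matching y values: none (0 points).
  x = 3: rhs = 4, matching y values: 2, 15 (2 points).
  x = 4: rhs = 15, matching y values: 7, 10 (2 points).
  x = 5: rhs = 16, matching y values: 4, 13 (2 points).
  x = 6: rhs = 13, matching y values: 8, 9 (2 points).
  x = 7: rhs = 12, matching y values: none (0 points).
  x = 8: rhs = 2, matching y values: 6, 11 (2 points).
  x = 9: rhs = 6, matching y values: none (0 points).
  x = 10: rhs = 13, matching y values: 8, 9 (2 points).
  x = 11: rhs = 12, matching y values: none (0 points).
  x = 12: rhs = 9, matching y values: 3, 14 (2 points).
  x = 13: rhs = 10, matching y values: none (0 points).
  x = 14: rhs = 4, matching y values: 2, 15 (2 points).
  x = 15: rhs = 14, matching y values: none (0 points).
  x = 16: rhs = 12, matching y values: none (0 points).
Total affine count: 20.
Full point count |E(F_17)| = 20 + 1 = 21.
Hasse bound: |21 − (17+1)| = |3| = 3 ≤ 2√17 ≈ 8.2462 ✓.


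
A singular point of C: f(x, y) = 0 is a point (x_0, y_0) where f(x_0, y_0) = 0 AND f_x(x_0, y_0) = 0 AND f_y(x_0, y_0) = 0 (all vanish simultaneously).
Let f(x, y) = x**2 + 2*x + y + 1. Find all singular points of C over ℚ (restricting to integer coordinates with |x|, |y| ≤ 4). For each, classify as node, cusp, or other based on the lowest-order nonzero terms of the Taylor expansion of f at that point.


No singular points in the scanned grid; C is smooth there.

Compute partial derivatives:
  f_x = 2*x + 2.
  f_y = 1.
f_y = 1 is a nonzero constant, so f_y never vanishes: no point (x, y) can satisfy f = f_x = f_y = 0. In particular no (x, y) ∈ {−4, ..., 4}² is singular; the curve is smooth.


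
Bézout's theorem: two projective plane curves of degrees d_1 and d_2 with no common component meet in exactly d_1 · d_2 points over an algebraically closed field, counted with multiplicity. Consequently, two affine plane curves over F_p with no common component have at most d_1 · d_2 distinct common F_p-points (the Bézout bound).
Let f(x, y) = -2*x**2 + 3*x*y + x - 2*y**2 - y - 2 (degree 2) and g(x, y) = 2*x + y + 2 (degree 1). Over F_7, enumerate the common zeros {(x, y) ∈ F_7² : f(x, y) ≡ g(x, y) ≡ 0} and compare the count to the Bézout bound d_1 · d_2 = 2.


Common zeros: ∅; count = 0; Bézout bound = 2.

deg(f) = 2, deg(g) = 1, so Bézout bound = 2.
Scan x ∈ F_7. For each x, list the y ∈ F_7 with f(x, y) ≡ 0 and those with g(x, y) ≡ 0 (mod 7); the common zeros in that column are the intersection.
  x = 0: f ≡ 0 at y ∈ ∅; g ≡ 0 at y ∈ {5}; common: ∅.
  x = 1: f ≡ 0 at y ∈ {2, 6}; g ≡ 0 at y ∈ {3}; common: ∅.
  x = 2: f ≡ 0 at y ∈ ∅; g ≡ 0 at y ∈ {1}; common: ∅.
  x = 3: f ≡ 0 at y ∈ ∅; g ≡ 0 at y ∈ {6}; common: ∅.
  x = 4: f ≡ 0 at y ∈ {1}; g ≡ 0 at y ∈ {4}; common: ∅.
  x = 5: f ≡ 0 at y ∈ {1, 6}; g ≡ 0 at y ∈ {2}; common: ∅.
  x = 6: f ≡ 0 at y ∈ {2, 3}; g ≡ 0 at y ∈ {0}; common: ∅.
Collecting: common zeros = ∅, so the count is 0.
Comparison with the Bézout bound: 0 ≤ 2 = deg(f)·deg(g), as expected for curves with no common component (the affine F_7-count falls short of the bound because intersections may lie at infinity, over extension fields, or carry multiplicity).


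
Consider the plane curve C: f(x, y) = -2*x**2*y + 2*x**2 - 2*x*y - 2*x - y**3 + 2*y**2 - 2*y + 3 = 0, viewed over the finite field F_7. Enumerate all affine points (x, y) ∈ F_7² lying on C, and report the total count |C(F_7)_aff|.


Affine F_7-points: {(2, 0), (2, 2), (4, 1), (6, 0)}; count = 4.

For each of the 49 pairs (x, y) ∈ F_7², evaluate f(x, y) mod 7. Record the zeros.
  x = 0: [0↦3, 1↦2, 2↦6, 3↦2, 4↦5, 5↦2, 6↦1]  zeros at y ∈ ∅
  x = 1: [0↦3, 1↦5, 2↦5, 3↦4, 4↦3, 5↦3, 6↦5]  zeros at y ∈ ∅
  x = 2: [0↦0, 1↦1, 2↦0, 3↦5, 4↦3, 5↦2, 6↦3]  zeros at y ∈ {0, 2}
  x = 3: [0↦1, 1↦4, 2↦5, 3↦5, 4↦5, 5↦6, 6↦2]  zeros at y ∈ ∅
  x = 4: [0↦6, 1↦0, 2↦6, 3↦4, 4↦2, 5↦1, 6↦2]  zeros at y ∈ {1}
  x = 5: [0↦1, 1↦3, 2↦3, 3↦2, 4↦1, 5↦1, 6↦3]  zeros at y ∈ ∅
  x = 6: [0↦0, 1↦6, 2↦3, 3↦6, 4↦2, 5↦6, 6↦5]  zeros at y ∈ {0}
Collecting zeros: affine points = {(2, 0), (2, 2), (4, 1), (6, 0)}.
Total count |C(F_7)_aff| = 4.


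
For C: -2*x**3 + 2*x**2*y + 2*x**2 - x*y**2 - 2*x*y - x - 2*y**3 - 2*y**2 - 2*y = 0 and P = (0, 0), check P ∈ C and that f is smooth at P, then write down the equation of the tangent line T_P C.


Tangent line at P: -x - 2*y = 0.

Step 1: f(0, 0) = 0, so P lies on C.
Step 2: partial derivatives
  f_x(x, y) = -6*x**2 + 4*x*y + 4*x - y**2 - 2*y - 1, f_y(x, y) = 2*x**2 - 2*x*y - 2*x - 6*y**2 - 4*y - 2.
  f_x(P) = -1, f_y(P) = -2 (gradient nonzero, so P is smooth).
Step 3: tangent line at P: -1·(x − 0) + -2·(y − 0) = 0.
Expanding: -x - 2*y = 0.


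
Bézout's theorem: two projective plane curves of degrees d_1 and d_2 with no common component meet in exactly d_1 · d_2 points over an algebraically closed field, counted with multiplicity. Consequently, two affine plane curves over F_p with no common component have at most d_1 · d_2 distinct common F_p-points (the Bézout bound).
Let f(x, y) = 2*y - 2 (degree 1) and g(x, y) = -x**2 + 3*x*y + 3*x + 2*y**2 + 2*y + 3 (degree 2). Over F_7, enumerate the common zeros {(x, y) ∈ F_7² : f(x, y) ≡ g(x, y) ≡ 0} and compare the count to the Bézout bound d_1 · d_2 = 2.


Common zeros: {(0, 1), (6, 1)}; count = 2; Bézout bound = 2.

deg(f) = 1, deg(g) = 2, so Bézout bound = 2.
Scan x ∈ F_7. For each x, list the y ∈ F_7 with f(x, y) ≡ 0 and those with g(x, y) ≡ 0 (mod 7); the common zeros in that column are the intersection.
  x = 0: f ≡ 0 at y ∈ {1}; g ≡ 0 at y ∈ {1, 5}; common: {1}.
  x = 1: f ≡ 0 at y ∈ {1}; g ≡ 0 at y ∈ ∅; common: ∅.
  x = 2: f ≡ 0 at y ∈ {1}; g ≡ 0 at y ∈ ∅; common: ∅.
  x = 3: f ≡ 0 at y ∈ {1}; g ≡ 0 at y ∈ ∅; common: ∅.
  x = 4: f ≡ 0 at y ∈ {1}; g ≡ 0 at y ∈ {2, 5}; common: ∅.
  x = 5: f ≡ 0 at y ∈ {1}; g ≡ 0 at y ∈ {0, 2}; common: ∅.
  x = 6: f ≡ 0 at y ∈ {1}; g ≡ 0 at y ∈ {1, 3}; common: {1}.
Collecting: common zeros = {(0, 1), (6, 1)}, so the count is 2.
Comparison with the Bézout bound: 2 ≤ 2 = deg(f)·deg(g), as expected for curves with no common component (the bound is attained).
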